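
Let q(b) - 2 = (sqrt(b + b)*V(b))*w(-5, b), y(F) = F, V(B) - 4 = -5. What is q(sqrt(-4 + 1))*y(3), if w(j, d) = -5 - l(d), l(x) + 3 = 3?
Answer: 6 + 15*(-3)**(1/4)*sqrt(2) ≈ 25.741 + 19.741*I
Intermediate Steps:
l(x) = 0 (l(x) = -3 + 3 = 0)
V(B) = -1 (V(B) = 4 - 5 = -1)
w(j, d) = -5 (w(j, d) = -5 - 1*0 = -5 + 0 = -5)
q(b) = 2 + 5*sqrt(2)*sqrt(b) (q(b) = 2 + (sqrt(b + b)*(-1))*(-5) = 2 + (sqrt(2*b)*(-1))*(-5) = 2 + ((sqrt(2)*sqrt(b))*(-1))*(-5) = 2 - sqrt(2)*sqrt(b)*(-5) = 2 + 5*sqrt(2)*sqrt(b))
q(sqrt(-4 + 1))*y(3) = (2 + 5*sqrt(2)*sqrt(sqrt(-4 + 1)))*3 = (2 + 5*sqrt(2)*sqrt(sqrt(-3)))*3 = (2 + 5*sqrt(2)*sqrt(I*sqrt(3)))*3 = (2 + 5*sqrt(2)*(3**(1/4)*sqrt(I)))*3 = (2 + 5*sqrt(2)*3**(1/4)*sqrt(I))*3 = 6 + 15*sqrt(2)*3**(1/4)*sqrt(I)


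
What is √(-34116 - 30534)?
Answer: 5*I*√2586 ≈ 254.26*I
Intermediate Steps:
√(-34116 - 30534) = √(-64650) = 5*I*√2586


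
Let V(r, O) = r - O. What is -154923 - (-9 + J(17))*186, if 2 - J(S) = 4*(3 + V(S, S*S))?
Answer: -353757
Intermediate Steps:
J(S) = -10 - 4*S + 4*S² (J(S) = 2 - 4*(3 + (S - S*S)) = 2 - 4*(3 + (S - S²)) = 2 - 4*(3 + S - S²) = 2 - (12 - 4*S² + 4*S) = 2 + (-12 - 4*S + 4*S²) = -10 - 4*S + 4*S²)
-154923 - (-9 + J(17))*186 = -154923 - (-9 + (-10 - 4*17 + 4*17²))*186 = -154923 - (-9 + (-10 - 68 + 4*289))*186 = -154923 - (-9 + (-10 - 68 + 1156))*186 = -154923 - (-9 + 1078)*186 = -154923 - 1069*186 = -154923 - 1*198834 = -154923 - 198834 = -353757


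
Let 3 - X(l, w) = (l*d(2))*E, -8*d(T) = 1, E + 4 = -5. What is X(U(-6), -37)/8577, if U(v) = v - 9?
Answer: 53/22872 ≈ 0.0023172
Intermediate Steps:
U(v) = -9 + v
E = -9 (E = -4 - 5 = -9)
d(T) = -1/8 (d(T) = -1/8*1 = -1/8)
X(l, w) = 3 - 9*l/8 (X(l, w) = 3 - l*(-1/8)*(-9) = 3 - (-l/8)*(-9) = 3 - 9*l/8)
X(U(-6), -37)/8577 = (3 - 9*(-9 - 6)/8)/8577 = (3 - 9/8*(-15))*(1/8577) = (3 + 135/8)*(1/8577) = (159/8)*(1/8577) = 53/22872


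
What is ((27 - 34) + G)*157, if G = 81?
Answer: 11618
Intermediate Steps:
((27 - 34) + G)*157 = ((27 - 34) + 81)*157 = (-7 + 81)*157 = 74*157 = 11618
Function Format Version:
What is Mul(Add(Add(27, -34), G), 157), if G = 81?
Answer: 11618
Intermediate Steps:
Mul(Add(Add(27, -34), G), 157) = Mul(Add(Add(27, -34), 81), 157) = Mul(Add(-7, 81), 157) = Mul(74, 157) = 11618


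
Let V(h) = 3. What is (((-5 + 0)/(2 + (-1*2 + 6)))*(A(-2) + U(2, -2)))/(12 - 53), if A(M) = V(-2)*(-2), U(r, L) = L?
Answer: -20/123 ≈ -0.16260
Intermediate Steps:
A(M) = -6 (A(M) = 3*(-2) = -6)
(((-5 + 0)/(2 + (-1*2 + 6)))*(A(-2) + U(2, -2)))/(12 - 53) = (((-5 + 0)/(2 + (-1*2 + 6)))*(-6 - 2))/(12 - 53) = (-5/(2 + (-2 + 6))*(-8))/(-41) = -(-5/(2 + 4))*(-8)/41 = -(-5/6)*(-8)/41 = -(-5*⅙)*(-8)/41 = -(-5)*(-8)/246 = -1/41*20/3 = -20/123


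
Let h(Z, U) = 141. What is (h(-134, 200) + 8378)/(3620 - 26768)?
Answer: -8519/23148 ≈ -0.36802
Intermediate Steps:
(h(-134, 200) + 8378)/(3620 - 26768) = (141 + 8378)/(3620 - 26768) = 8519/(-23148) = 8519*(-1/23148) = -8519/23148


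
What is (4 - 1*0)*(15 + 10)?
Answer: 100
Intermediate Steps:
(4 - 1*0)*(15 + 10) = (4 + 0)*25 = 4*25 = 100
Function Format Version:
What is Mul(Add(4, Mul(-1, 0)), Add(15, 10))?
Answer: 100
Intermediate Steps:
Mul(Add(4, Mul(-1, 0)), Add(15, 10)) = Mul(Add(4, 0), 25) = Mul(4, 25) = 100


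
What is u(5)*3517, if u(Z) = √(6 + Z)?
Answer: 3517*√11 ≈ 11665.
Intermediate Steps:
u(5)*3517 = √(6 + 5)*3517 = √11*3517 = 3517*√11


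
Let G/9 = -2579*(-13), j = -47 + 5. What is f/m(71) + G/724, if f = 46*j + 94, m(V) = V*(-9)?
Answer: 194144489/462636 ≈ 419.65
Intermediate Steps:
m(V) = -9*V
j = -42
f = -1838 (f = 46*(-42) + 94 = -1932 + 94 = -1838)
G = 301743 (G = 9*(-2579*(-13)) = 9*33527 = 301743)
f/m(71) + G/724 = -1838/((-9*71)) + 301743/724 = -1838/(-639) + 301743*(1/724) = -1838*(-1/639) + 301743/724 = 1838/639 + 301743/724 = 194144489/462636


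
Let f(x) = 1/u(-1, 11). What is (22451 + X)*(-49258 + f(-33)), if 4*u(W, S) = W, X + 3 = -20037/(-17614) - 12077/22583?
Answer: -219943426198459739/198888481 ≈ -1.1059e+9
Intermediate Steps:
X = -953559593/397776962 (X = -3 + (-20037/(-17614) - 12077/22583) = -3 + (-20037*(-1/17614) - 12077*1/22583) = -3 + (20037/17614 - 12077/22583) = -3 + 239771293/397776962 = -953559593/397776962 ≈ -2.3972)
u(W, S) = W/4
f(x) = -4 (f(x) = 1/((1/4)*(-1)) = 1/(-1/4) = -4)
(22451 + X)*(-49258 + f(-33)) = (22451 - 953559593/397776962)*(-49258 - 4) = (8929537014269/397776962)*(-49262) = -219943426198459739/198888481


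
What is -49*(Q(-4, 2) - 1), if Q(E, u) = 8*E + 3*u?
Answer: 1323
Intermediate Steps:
Q(E, u) = 3*u + 8*E
-49*(Q(-4, 2) - 1) = -49*((3*2 + 8*(-4)) - 1) = -49*((6 - 32) - 1) = -49*(-26 - 1) = -49*(-27) = 1323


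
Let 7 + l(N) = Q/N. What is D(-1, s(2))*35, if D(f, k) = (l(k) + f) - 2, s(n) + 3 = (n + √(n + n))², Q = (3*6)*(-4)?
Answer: -7070/13 ≈ -543.85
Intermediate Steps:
Q = -72 (Q = 18*(-4) = -72)
l(N) = -7 - 72/N
s(n) = -3 + (n + √2*√n)² (s(n) = -3 + (n + √(n + n))² = -3 + (n + √(2*n))² = -3 + (n + √2*√n)²)
D(f, k) = -9 + f - 72/k (D(f, k) = ((-7 - 72/k) + f) - 2 = (-7 + f - 72/k) - 2 = -9 + f - 72/k)
D(-1, s(2))*35 = (-9 - 1 - 72/(-3 + (2 + √2*√2)²))*35 = (-9 - 1 - 72/(-3 + (2 + 2)²))*35 = (-9 - 1 - 72/(-3 + 4²))*35 = (-9 - 1 - 72/(-3 + 16))*35 = (-9 - 1 - 72/13)*35 = -202/13*35 = -7070/13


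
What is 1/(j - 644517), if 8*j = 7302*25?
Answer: -4/2486793 ≈ -1.6085e-6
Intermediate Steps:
j = 91275/4 (j = (7302*25)/8 = (1/8)*182550 = 91275/4 ≈ 22819.)
1/(j - 644517) = 1/(91275/4 - 644517) = 1/(-2486793/4) = -4/2486793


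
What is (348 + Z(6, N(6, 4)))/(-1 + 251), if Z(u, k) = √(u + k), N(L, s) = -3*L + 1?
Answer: 174/125 + I*√11/250 ≈ 1.392 + 0.013267*I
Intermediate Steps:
N(L, s) = 1 - 3*L
Z(u, k) = √(k + u)
(348 + Z(6, N(6, 4)))/(-1 + 251) = (348 + √((1 - 3*6) + 6))/(-1 + 251) = (348 + √((1 - 18) + 6))/250 = (348 + √(-17 + 6))*(1/250) = (348 + √(-11))*(1/250) = (348 + I*√11)*(1/250) = 174/125 + I*√11/250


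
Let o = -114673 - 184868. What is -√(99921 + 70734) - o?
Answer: 299541 - √170655 ≈ 2.9913e+5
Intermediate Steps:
o = -299541
-√(99921 + 70734) - o = -√(99921 + 70734) - 1*(-299541) = -√170655 + 299541 = 299541 - √170655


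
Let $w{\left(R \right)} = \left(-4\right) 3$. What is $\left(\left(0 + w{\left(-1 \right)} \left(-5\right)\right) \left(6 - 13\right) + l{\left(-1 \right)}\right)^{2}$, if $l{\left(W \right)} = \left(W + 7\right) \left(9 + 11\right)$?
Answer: $90000$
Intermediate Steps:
$w{\left(R \right)} = -12$
$l{\left(W \right)} = 140 + 20 W$ ($l{\left(W \right)} = \left(7 + W\right) 20 = 140 + 20 W$)
$\left(\left(0 + w{\left(-1 \right)} \left(-5\right)\right) \left(6 - 13\right) + l{\left(-1 \right)}\right)^{2} = \left(\left(0 - -60\right) \left(6 - 13\right) + \left(140 + 20 \left(-1\right)\right)\right)^{2} = \left(\left(0 + 60\right) \left(-7\right) + \left(140 - 20\right)\right)^{2} = \left(60 \left(-7\right) + 120\right)^{2} = \left(-420 + 120\right)^{2} = \left(-300\right)^{2} = 90000$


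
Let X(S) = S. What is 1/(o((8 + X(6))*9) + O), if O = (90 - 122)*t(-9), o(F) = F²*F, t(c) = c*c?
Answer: 1/1997784 ≈ 5.0055e-7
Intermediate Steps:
t(c) = c²
o(F) = F³
O = -2592 (O = (90 - 122)*(-9)² = -32*81 = -2592)
1/(o((8 + X(6))*9) + O) = 1/(((8 + 6)*9)³ - 2592) = 1/((14*9)³ - 2592) = 1/(126³ - 2592) = 1/(2000376 - 2592) = 1/1997784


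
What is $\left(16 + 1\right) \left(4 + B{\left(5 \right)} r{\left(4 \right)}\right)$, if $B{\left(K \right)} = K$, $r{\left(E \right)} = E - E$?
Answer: $68$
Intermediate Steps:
$r{\left(E \right)} = 0$
$\left(16 + 1\right) \left(4 + B{\left(5 \right)} r{\left(4 \right)}\right) = \left(16 + 1\right) \left(4 + 5 \cdot 0\right) = 17 \left(4 + 0\right) = 17 \cdot 4 = 68$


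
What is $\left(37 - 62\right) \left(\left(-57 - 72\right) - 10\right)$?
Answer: $3475$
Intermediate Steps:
$\left(37 - 62\right) \left(\left(-57 - 72\right) - 10\right) = - 25 \left(-129 - 10\right) = \left(-25\right) \left(-139\right) = 3475$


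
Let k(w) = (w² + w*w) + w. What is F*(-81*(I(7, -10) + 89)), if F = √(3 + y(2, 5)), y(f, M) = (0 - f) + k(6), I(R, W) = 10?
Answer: -8019*√79 ≈ -71274.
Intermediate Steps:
k(w) = w + 2*w² (k(w) = (w² + w²) + w = 2*w² + w = w + 2*w²)
y(f, M) = 78 - f (y(f, M) = (0 - f) + 6*(1 + 2*6) = -f + 6*(1 + 12) = -f + 6*13 = -f + 78 = 78 - f)
F = √79 (F = √(3 + (78 - 1*2)) = √(3 + (78 - 2)) = √(3 + 76) = √79 ≈ 8.8882)
F*(-81*(I(7, -10) + 89)) = √79*(-81*(10 + 89)) = √79*(-81*99) = √79*(-8019) = -8019*√79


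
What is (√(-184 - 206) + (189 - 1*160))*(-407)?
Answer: -11803 - 407*I*√390 ≈ -11803.0 - 8037.6*I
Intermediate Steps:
(√(-184 - 206) + (189 - 1*160))*(-407) = (√(-390) + (189 - 160))*(-407) = (I*√390 + 29)*(-407) = (29 + I*√390)*(-407) = -11803 - 407*I*√390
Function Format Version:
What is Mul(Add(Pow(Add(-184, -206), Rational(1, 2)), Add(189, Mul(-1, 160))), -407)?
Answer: Add(-11803, Mul(-407, I, Pow(390, Rational(1, 2)))) ≈ Add(-11803., Mul(-8037.6, I))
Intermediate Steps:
Mul(Add(Pow(Add(-184, -206), Rational(1, 2)), Add(189, Mul(-1, 160))), -407) = Mul(Add(Pow(-390, Rational(1, 2)), Add(189, -160)), -407) = Mul(Add(Mul(I, Pow(390, Rational(1, 2))), 29), -407) = Mul(Add(29, Mul(I, Pow(390, Rational(1, 2)))), -407) = Add(-11803, Mul(-407, I, Pow(390, Rational(1, 2))))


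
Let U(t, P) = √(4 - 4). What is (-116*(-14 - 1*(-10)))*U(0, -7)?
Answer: 0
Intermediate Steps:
U(t, P) = 0 (U(t, P) = √0 = 0)
(-116*(-14 - 1*(-10)))*U(0, -7) = -116*(-14 - 1*(-10))*0 = -116*(-14 + 10)*0 = -116*(-4)*0 = 464*0 = 0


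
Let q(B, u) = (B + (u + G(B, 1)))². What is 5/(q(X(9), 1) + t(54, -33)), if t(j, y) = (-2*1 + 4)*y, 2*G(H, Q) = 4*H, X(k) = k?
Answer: 5/718 ≈ 0.0069638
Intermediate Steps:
G(H, Q) = 2*H (G(H, Q) = (4*H)/2 = 2*H)
t(j, y) = 2*y (t(j, y) = (-2 + 4)*y = 2*y)
q(B, u) = (u + 3*B)² (q(B, u) = (B + (u + 2*B))² = (u + 3*B)²)
5/(q(X(9), 1) + t(54, -33)) = 5/((1 + 3*9)² + 2*(-33)) = 5/((1 + 27)² - 66) = 5/(28² - 66) = 5/(784 - 66) = 5/718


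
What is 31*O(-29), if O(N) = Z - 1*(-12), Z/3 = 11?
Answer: 1395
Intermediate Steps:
Z = 33 (Z = 3*11 = 33)
O(N) = 45 (O(N) = 33 - 1*(-12) = 33 + 12 = 45)
31*O(-29) = 31*45 = 1395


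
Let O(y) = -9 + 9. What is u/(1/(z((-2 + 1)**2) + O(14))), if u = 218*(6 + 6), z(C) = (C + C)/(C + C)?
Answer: 2616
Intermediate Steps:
z(C) = 1 (z(C) = (2*C)/((2*C)) = (2*C)*(1/(2*C)) = 1)
u = 2616 (u = 218*12 = 2616)
O(y) = 0
u/(1/(z((-2 + 1)**2) + O(14))) = 2616/(1/(1 + 0)) = 2616/(1/1) = 2616/1 = 2616*1 = 2616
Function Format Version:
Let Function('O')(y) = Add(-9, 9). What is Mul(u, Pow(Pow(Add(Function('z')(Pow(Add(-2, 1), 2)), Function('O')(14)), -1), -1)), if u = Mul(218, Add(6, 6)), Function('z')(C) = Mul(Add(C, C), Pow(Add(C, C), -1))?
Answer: 2616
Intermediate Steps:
Function('z')(C) = 1 (Function('z')(C) = Mul(Mul(2, C), Pow(Mul(2, C), -1)) = Mul(Mul(2, C), Mul(Rational(1, 2), Pow(C, -1))) = 1)
u = 2616 (u = Mul(218, 12) = 2616)
Function('O')(y) = 0
Mul(u, Pow(Pow(Add(Function('z')(Pow(Add(-2, 1), 2)), Function('O')(14)), -1), -1)) = Mul(2616, Pow(Pow(Add(1, 0), -1), -1)) = Mul(2616, Pow(Pow(1, -1), -1)) = Mul(2616, Pow(1, -1)) = Mul(2616, 1) = 2616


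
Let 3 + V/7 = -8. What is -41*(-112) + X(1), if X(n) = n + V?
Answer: 4516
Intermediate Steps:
V = -77 (V = -21 + 7*(-8) = -21 - 56 = -77)
X(n) = -77 + n (X(n) = n - 77 = -77 + n)
-41*(-112) + X(1) = -41*(-112) + (-77 + 1) = 4592 - 76 = 4516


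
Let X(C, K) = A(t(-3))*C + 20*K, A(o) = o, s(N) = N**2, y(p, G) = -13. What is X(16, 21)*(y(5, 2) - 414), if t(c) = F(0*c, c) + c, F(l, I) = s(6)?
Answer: -404796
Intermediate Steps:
F(l, I) = 36 (F(l, I) = 6**2 = 36)
t(c) = 36 + c
X(C, K) = 20*K + 33*C (X(C, K) = (36 - 3)*C + 20*K = 33*C + 20*K = 20*K + 33*C)
X(16, 21)*(y(5, 2) - 414) = (20*21 + 33*16)*(-13 - 414) = (420 + 528)*(-427) = 948*(-427) = -404796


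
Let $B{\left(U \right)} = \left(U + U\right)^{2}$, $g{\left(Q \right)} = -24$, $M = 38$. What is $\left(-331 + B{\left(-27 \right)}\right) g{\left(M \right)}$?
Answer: $-62040$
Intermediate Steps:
$B{\left(U \right)} = 4 U^{2}$ ($B{\left(U \right)} = \left(2 U\right)^{2} = 4 U^{2}$)
$\left(-331 + B{\left(-27 \right)}\right) g{\left(M \right)} = \left(-331 + 4 \left(-27\right)^{2}\right) \left(-24\right) = \left(-331 + 4 \cdot 729\right) \left(-24\right) = \left(-331 + 2916\right) \left(-24\right) = 2585 \left(-24\right) = -62040$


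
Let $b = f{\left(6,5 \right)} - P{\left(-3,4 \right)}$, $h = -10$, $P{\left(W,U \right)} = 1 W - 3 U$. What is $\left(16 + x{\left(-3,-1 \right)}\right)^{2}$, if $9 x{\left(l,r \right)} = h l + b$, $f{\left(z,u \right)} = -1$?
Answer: $\frac{35344}{81} \approx 436.35$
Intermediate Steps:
$P{\left(W,U \right)} = W - 3 U$
$b = 14$ ($b = -1 - \left(-3 - 12\right) = -1 - -15 = -1 + 15 = 14$)
$x{\left(l,r \right)} = \frac{14}{9} - \frac{10 l}{9}$ ($x{\left(l,r \right)} = \frac{- 10 l + 14}{9} = \frac{14 - 10 l}{9} = \frac{14}{9} - \frac{10 l}{9}$)
$\left(16 + x{\left(-3,-1 \right)}\right)^{2} = \left(16 + \left(\frac{14}{9} - - \frac{10}{3}\right)\right)^{2} = \left(16 + \left(\frac{14}{9} + \frac{10}{3}\right)\right)^{2} = \left(16 + \frac{44}{9}\right)^{2} = \left(\frac{188}{9}\right)^{2} = \frac{35344}{81}$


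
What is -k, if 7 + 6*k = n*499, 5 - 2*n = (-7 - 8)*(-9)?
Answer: 5407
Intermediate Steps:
n = -65 (n = 5/2 - (-7 - 8)*(-9)/2 = 5/2 - (-15)*(-9)/2 = 5/2 - 1/2*135 = 5/2 - 135/2 = -65)
k = -5407 (k = -7/6 + (-65*499)/6 = -7/6 + (1/6)*(-32435) = -7/6 - 32435/6 = -5407)
-k = -1*(-5407) = 5407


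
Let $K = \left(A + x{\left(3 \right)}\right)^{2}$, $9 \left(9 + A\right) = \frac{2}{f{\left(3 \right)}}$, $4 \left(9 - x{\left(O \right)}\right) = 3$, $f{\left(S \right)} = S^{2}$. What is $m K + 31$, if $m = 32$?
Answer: $\frac{313841}{6561} \approx 47.834$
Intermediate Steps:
$x{\left(O \right)} = \frac{33}{4}$ ($x{\left(O \right)} = 9 - \frac{3}{4} = \frac{33}{4}$)
$A = - \frac{727}{81}$ ($A = -9 + \frac{2 \frac{1}{3^{2}}}{9} = -9 + \frac{2 \cdot \frac{1}{9}}{9} = -9 + \frac{1}{9} \cdot \frac{2}{9} = -9 + \frac{2}{81} = - \frac{727}{81} \approx -8.9753$)
$K = \frac{55225}{104976}$ ($K = \left(- \frac{727}{81} + \frac{33}{4}\right)^{2} = \left(- \frac{235}{324}\right)^{2} = \frac{55225}{104976} \approx 0.52607$)
$m K + 31 = 32 \cdot \frac{55225}{104976} + 31 = \frac{110450}{6561} + 31 = \frac{313841}{6561}$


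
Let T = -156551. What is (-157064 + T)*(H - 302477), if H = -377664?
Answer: 213302419715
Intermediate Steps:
(-157064 + T)*(H - 302477) = (-157064 - 156551)*(-377664 - 302477) = -313615*(-680141) = 213302419715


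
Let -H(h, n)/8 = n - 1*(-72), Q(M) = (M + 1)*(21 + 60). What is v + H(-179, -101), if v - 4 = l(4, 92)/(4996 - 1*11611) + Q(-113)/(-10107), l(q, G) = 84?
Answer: 83796848/353745 ≈ 236.88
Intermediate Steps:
Q(M) = 81 + 81*M (Q(M) = (1 + M)*81 = 81 + 81*M)
H(h, n) = -576 - 8*n (H(h, n) = -8*(n - 1*(-72)) = -8*(n + 72) = -8*(72 + n) = -576 - 8*n)
v = 1728008/353745 (v = 4 + (84/(4996 - 1*11611) + (81 + 81*(-113))/(-10107)) = 4 + (84/(4996 - 11611) + (81 - 9153)*(-1/10107)) = 4 + (84/(-6615) - 9072*(-1/10107)) = 4 + (84*(-1/6615) + 1008/1123) = 4 + (-4/315 + 1008/1123) = 4 + 313028/353745 = 1728008/353745 ≈ 4.8849)
v + H(-179, -101) = 1728008/353745 + (-576 - 8*(-101)) = 1728008/353745 + (-576 + 808) = 1728008/353745 + 232 = 83796848/353745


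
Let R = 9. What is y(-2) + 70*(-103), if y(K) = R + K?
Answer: -7203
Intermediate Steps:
y(K) = 9 + K
y(-2) + 70*(-103) = (9 - 2) + 70*(-103) = 7 - 7210 = -7203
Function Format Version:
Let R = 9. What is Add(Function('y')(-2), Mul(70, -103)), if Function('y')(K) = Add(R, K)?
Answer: -7203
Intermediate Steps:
Function('y')(K) = Add(9, K)
Add(Function('y')(-2), Mul(70, -103)) = Add(Add(9, -2), Mul(70, -103)) = Add(7, -7210) = -7203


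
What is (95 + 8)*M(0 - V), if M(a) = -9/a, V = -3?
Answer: -309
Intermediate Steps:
(95 + 8)*M(0 - V) = (95 + 8)*(-9/(0 - 1*(-3))) = 103*(-9/(0 + 3)) = 103*(-9/3) = 103*(-9*⅓) = 103*(-3) = -309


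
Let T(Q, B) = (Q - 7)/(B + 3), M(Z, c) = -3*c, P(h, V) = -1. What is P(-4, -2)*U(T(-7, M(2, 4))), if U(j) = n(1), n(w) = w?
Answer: -1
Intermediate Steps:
T(Q, B) = (-7 + Q)/(3 + B)
U(j) = 1
P(-4, -2)*U(T(-7, M(2, 4))) = -1*1 = -1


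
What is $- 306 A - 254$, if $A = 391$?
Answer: $-119900$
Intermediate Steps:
$- 306 A - 254 = \left(-306\right) 391 - 254 = -119646 - 254 = -119900$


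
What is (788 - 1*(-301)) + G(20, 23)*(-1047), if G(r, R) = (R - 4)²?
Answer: -376878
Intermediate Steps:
G(r, R) = (-4 + R)²
(788 - 1*(-301)) + G(20, 23)*(-1047) = (788 - 1*(-301)) + (-4 + 23)²*(-1047) = (788 + 301) + 19²*(-1047) = 1089 + 361*(-1047) = 1089 - 377967 = -376878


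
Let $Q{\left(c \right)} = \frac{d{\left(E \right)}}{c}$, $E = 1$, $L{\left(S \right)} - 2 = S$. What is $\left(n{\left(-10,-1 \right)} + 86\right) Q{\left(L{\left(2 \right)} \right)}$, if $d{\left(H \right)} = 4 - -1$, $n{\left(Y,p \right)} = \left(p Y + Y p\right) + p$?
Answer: $\frac{525}{4} \approx 131.25$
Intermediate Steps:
$n{\left(Y,p \right)} = p + 2 Y p$ ($n{\left(Y,p \right)} = \left(Y p + Y p\right) + p = 2 Y p + p = p + 2 Y p$)
$L{\left(S \right)} = 2 + S$
$d{\left(H \right)} = 5$ ($d{\left(H \right)} = 4 + 1 = 5$)
$Q{\left(c \right)} = \frac{5}{c}$
$\left(n{\left(-10,-1 \right)} + 86\right) Q{\left(L{\left(2 \right)} \right)} = \left(- (1 + 2 \left(-10\right)) + 86\right) \frac{5}{2 + 2} = \left(- (1 - 20) + 86\right) \frac{5}{4} = \left(\left(-1\right) \left(-19\right) + 86\right) 5 \cdot \frac{1}{4} = \left(19 + 86\right) \frac{5}{4} = 105 \cdot \frac{5}{4} = \frac{525}{4}$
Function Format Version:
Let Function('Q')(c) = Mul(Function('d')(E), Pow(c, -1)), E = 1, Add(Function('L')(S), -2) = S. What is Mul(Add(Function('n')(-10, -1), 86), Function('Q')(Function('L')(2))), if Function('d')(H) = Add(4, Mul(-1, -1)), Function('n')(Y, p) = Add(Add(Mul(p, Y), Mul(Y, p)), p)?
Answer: Rational(525, 4) ≈ 131.25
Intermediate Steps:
Function('n')(Y, p) = Add(p, Mul(2, Y, p)) (Function('n')(Y, p) = Add(Add(Mul(Y, p), Mul(Y, p)), p) = Add(Mul(2, Y, p), p) = Add(p, Mul(2, Y, p)))
Function('L')(S) = Add(2, S)
Function('d')(H) = 5 (Function('d')(H) = Add(4, 1) = 5)
Function('Q')(c) = Mul(5, Pow(c, -1))
Mul(Add(Function('n')(-10, -1), 86), Function('Q')(Function('L')(2))) = Mul(Add(Mul(-1, Add(1, Mul(2, -10))), 86), Mul(5, Pow(Add(2, 2), -1))) = Mul(Add(Mul(-1, Add(1, -20)), 86), Mul(5, Pow(4, -1))) = Mul(Add(Mul(-1, -19), 86), Mul(5, Rational(1, 4))) = Mul(Add(19, 86), Rational(5, 4)) = Mul(105, Rational(5, 4)) = Rational(525, 4)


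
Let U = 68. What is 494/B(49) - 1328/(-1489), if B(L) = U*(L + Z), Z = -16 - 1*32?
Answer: 412935/50626 ≈ 8.1566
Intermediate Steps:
Z = -48 (Z = -16 - 32 = -48)
B(L) = -3264 + 68*L (B(L) = 68*(L - 48) = 68*(-48 + L) = -3264 + 68*L)
494/B(49) - 1328/(-1489) = 494/(-3264 + 68*49) - 1328/(-1489) = 494/(-3264 + 3332) - 1328*(-1/1489) = 494/68 + 1328/1489 = 494*(1/68) + 1328/1489 = 247/34 + 1328/1489 = 412935/50626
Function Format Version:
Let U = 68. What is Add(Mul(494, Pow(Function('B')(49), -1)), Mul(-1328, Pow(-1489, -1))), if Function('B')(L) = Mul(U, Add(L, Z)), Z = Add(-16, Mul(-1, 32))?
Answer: Rational(412935, 50626) ≈ 8.1566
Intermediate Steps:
Z = -48 (Z = Add(-16, -32) = -48)
Function('B')(L) = Add(-3264, Mul(68, L)) (Function('B')(L) = Mul(68, Add(L, -48)) = Mul(68, Add(-48, L)) = Add(-3264, Mul(68, L)))
Add(Mul(494, Pow(Function('B')(49), -1)), Mul(-1328, Pow(-1489, -1))) = Add(Mul(494, Pow(Add(-3264, Mul(68, 49)), -1)), Mul(-1328, Pow(-1489, -1))) = Add(Mul(494, Pow(Add(-3264, 3332), -1)), Mul(-1328, Rational(-1, 1489))) = Add(Mul(494, Pow(68, -1)), Rational(1328, 1489)) = Add(Mul(494, Rational(1, 68)), Rational(1328, 1489)) = Add(Rational(247, 34), Rational(1328, 1489)) = Rational(412935, 50626)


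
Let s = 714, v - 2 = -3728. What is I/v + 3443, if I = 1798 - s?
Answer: 6413767/1863 ≈ 3442.7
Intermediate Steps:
v = -3726 (v = 2 - 3728 = -3726)
I = 1084 (I = 1798 - 1*714 = 1798 - 714 = 1084)
I/v + 3443 = 1084/(-3726) + 3443 = 1084*(-1/3726) + 3443 = -542/1863 + 3443 = 6413767/1863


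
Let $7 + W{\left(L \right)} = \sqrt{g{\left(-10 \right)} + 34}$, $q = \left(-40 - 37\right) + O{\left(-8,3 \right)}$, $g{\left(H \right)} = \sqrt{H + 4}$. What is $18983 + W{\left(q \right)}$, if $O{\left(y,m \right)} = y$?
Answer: $18976 + \sqrt{34 + i \sqrt{6}} \approx 18982.0 + 0.20991 i$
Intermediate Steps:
$g{\left(H \right)} = \sqrt{4 + H}$
$q = -85$ ($q = \left(-40 - 37\right) - 8 = -77 - 8 = -85$)
$W{\left(L \right)} = -7 + \sqrt{34 + i \sqrt{6}}$ ($W{\left(L \right)} = -7 + \sqrt{\sqrt{4 - 10} + 34} = -7 + \sqrt{\sqrt{-6} + 34} = -7 + \sqrt{i \sqrt{6} + 34} = -7 + \sqrt{34 + i \sqrt{6}}$)
$18983 + W{\left(q \right)} = 18983 - \left(7 - \sqrt{34 + i \sqrt{6}}\right) = 18976 + \sqrt{34 + i \sqrt{6}}$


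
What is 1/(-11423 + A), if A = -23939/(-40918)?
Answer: -40918/467382375 ≈ -8.7547e-5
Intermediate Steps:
A = 23939/40918 (A = -23939*(-1/40918) = 23939/40918 ≈ 0.58505)
1/(-11423 + A) = 1/(-11423 + 23939/40918) = 1/(-467382375/40918) = -40918/467382375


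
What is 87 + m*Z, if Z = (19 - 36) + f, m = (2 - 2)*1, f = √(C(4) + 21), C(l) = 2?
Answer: 87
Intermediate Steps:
f = √23 (f = √(2 + 21) = √23 ≈ 4.7958)
m = 0 (m = 0*1 = 0)
Z = -17 + √23 (Z = (19 - 36) + √23 = -17 + √23 ≈ -12.204)
87 + m*Z = 87 + 0*(-17 + √23) = 87 + 0 = 87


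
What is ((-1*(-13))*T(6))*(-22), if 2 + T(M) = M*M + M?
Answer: -11440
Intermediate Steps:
T(M) = -2 + M + M**2 (T(M) = -2 + (M*M + M) = -2 + (M**2 + M) = -2 + (M + M**2) = -2 + M + M**2)
((-1*(-13))*T(6))*(-22) = ((-1*(-13))*(-2 + 6 + 6**2))*(-22) = (13*(-2 + 6 + 36))*(-22) = (13*40)*(-22) = 520*(-22) = -11440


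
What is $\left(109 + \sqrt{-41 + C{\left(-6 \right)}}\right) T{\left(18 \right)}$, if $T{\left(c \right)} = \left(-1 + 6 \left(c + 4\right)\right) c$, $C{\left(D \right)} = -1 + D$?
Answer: $257022 + 9432 i \sqrt{3} \approx 2.5702 \cdot 10^{5} + 16337.0 i$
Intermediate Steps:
$T{\left(c \right)} = c \left(23 + 6 c\right)$ ($T{\left(c \right)} = \left(-1 + 6 \left(4 + c\right)\right) c = \left(-1 + \left(24 + 6 c\right)\right) c = \left(23 + 6 c\right) c = c \left(23 + 6 c\right)$)
$\left(109 + \sqrt{-41 + C{\left(-6 \right)}}\right) T{\left(18 \right)} = \left(109 + \sqrt{-41 - 7}\right) 18 \left(23 + 6 \cdot 18\right) = \left(109 + \sqrt{-41 - 7}\right) 18 \left(23 + 108\right) = \left(109 + \sqrt{-48}\right) 18 \cdot 131 = \left(109 + 4 i \sqrt{3}\right) 2358 = 257022 + 9432 i \sqrt{3}$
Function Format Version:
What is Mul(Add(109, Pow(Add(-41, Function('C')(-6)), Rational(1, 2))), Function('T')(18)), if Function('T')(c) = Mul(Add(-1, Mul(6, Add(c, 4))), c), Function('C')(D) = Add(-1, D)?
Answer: Add(257022, Mul(9432, I, Pow(3, Rational(1, 2)))) ≈ Add(2.5702e+5, Mul(16337., I))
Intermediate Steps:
Function('T')(c) = Mul(c, Add(23, Mul(6, c))) (Function('T')(c) = Mul(Add(-1, Mul(6, Add(4, c))), c) = Mul(Add(-1, Add(24, Mul(6, c))), c) = Mul(Add(23, Mul(6, c)), c) = Mul(c, Add(23, Mul(6, c))))
Mul(Add(109, Pow(Add(-41, Function('C')(-6)), Rational(1, 2))), Function('T')(18)) = Mul(Add(109, Pow(Add(-41, Add(-1, -6)), Rational(1, 2))), Mul(18, Add(23, Mul(6, 18)))) = Mul(Add(109, Pow(Add(-41, -7), Rational(1, 2))), Mul(18, Add(23, 108))) = Mul(Add(109, Pow(-48, Rational(1, 2))), Mul(18, 131)) = Mul(Add(109, Mul(4, I, Pow(3, Rational(1, 2)))), 2358) = Add(257022, Mul(9432, I, Pow(3, Rational(1, 2))))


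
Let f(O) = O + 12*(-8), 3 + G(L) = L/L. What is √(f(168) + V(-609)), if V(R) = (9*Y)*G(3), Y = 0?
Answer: 6*√2 ≈ 8.4853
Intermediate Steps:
G(L) = -2 (G(L) = -3 + L/L = -3 + 1 = -2)
V(R) = 0 (V(R) = (9*0)*(-2) = 0*(-2) = 0)
f(O) = -96 + O (f(O) = O - 96 = -96 + O)
√(f(168) + V(-609)) = √((-96 + 168) + 0) = √(72 + 0) = √72 = 6*√2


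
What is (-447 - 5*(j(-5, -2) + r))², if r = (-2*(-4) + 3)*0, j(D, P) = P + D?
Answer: 169744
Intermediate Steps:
j(D, P) = D + P
r = 0 (r = (8 + 3)*0 = 11*0 = 0)
(-447 - 5*(j(-5, -2) + r))² = (-447 - 5*((-5 - 2) + 0))² = (-447 - 5*(-7 + 0))² = (-447 - 5*(-7))² = (-447 + 35)² = (-412)² = 169744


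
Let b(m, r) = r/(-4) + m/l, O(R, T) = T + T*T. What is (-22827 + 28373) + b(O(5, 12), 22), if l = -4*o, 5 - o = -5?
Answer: 27683/5 ≈ 5536.6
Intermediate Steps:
o = 10 (o = 5 - 1*(-5) = 5 + 5 = 10)
l = -40 (l = -4*10 = -40)
O(R, T) = T + T²
b(m, r) = -r/4 - m/40 (b(m, r) = r/(-4) + m/(-40) = r*(-¼) + m*(-1/40) = -r/4 - m/40)
(-22827 + 28373) + b(O(5, 12), 22) = (-22827 + 28373) + (-¼*22 - 3*(1 + 12)/10) = 5546 + (-11/2 - 3*13/10) = 5546 + (-11/2 - 1/40*156) = 5546 + (-11/2 - 39/10) = 5546 - 47/5 = 27683/5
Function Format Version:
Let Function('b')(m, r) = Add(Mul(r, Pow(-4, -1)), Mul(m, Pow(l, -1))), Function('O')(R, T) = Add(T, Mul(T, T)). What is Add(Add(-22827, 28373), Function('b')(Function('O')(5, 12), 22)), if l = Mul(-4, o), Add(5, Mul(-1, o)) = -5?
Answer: Rational(27683, 5) ≈ 5536.6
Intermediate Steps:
o = 10 (o = Add(5, Mul(-1, -5)) = Add(5, 5) = 10)
l = -40 (l = Mul(-4, 10) = -40)
Function('O')(R, T) = Add(T, Pow(T, 2))
Function('b')(m, r) = Add(Mul(Rational(-1, 4), r), Mul(Rational(-1, 40), m)) (Function('b')(m, r) = Add(Mul(r, Pow(-4, -1)), Mul(m, Pow(-40, -1))) = Add(Mul(r, Rational(-1, 4)), Mul(m, Rational(-1, 40))) = Add(Mul(Rational(-1, 4), r), Mul(Rational(-1, 40), m)))
Add(Add(-22827, 28373), Function('b')(Function('O')(5, 12), 22)) = Add(Add(-22827, 28373), Add(Mul(Rational(-1, 4), 22), Mul(Rational(-1, 40), Mul(12, Add(1, 12))))) = Add(5546, Add(Rational(-11, 2), Mul(Rational(-1, 40), Mul(12, 13)))) = Add(5546, Add(Rational(-11, 2), Mul(Rational(-1, 40), 156))) = Add(5546, Add(Rational(-11, 2), Rational(-39, 10))) = Add(5546, Rational(-47, 5)) = Rational(27683, 5)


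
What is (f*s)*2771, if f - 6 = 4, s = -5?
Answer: -138550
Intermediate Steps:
f = 10 (f = 6 + 4 = 10)
(f*s)*2771 = (10*(-5))*2771 = -50*2771 = -138550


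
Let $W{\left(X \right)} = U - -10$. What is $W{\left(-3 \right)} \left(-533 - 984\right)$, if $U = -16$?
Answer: $9102$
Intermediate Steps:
$W{\left(X \right)} = -6$ ($W{\left(X \right)} = -16 - -10 = -16 + 10 = -6$)
$W{\left(-3 \right)} \left(-533 - 984\right) = - 6 \left(-533 - 984\right) = \left(-6\right) \left(-1517\right) = 9102$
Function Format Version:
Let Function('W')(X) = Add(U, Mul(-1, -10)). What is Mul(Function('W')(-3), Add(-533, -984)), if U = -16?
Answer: 9102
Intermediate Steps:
Function('W')(X) = -6 (Function('W')(X) = Add(-16, Mul(-1, -10)) = Add(-16, 10) = -6)
Mul(Function('W')(-3), Add(-533, -984)) = Mul(-6, Add(-533, -984)) = Mul(-6, -1517) = 9102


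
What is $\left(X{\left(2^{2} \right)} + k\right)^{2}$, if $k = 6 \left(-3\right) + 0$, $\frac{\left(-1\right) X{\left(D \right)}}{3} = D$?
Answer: $900$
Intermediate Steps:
$X{\left(D \right)} = - 3 D$
$k = -18$ ($k = -18 + 0 = -18$)
$\left(X{\left(2^{2} \right)} + k\right)^{2} = \left(- 3 \cdot 2^{2} - 18\right)^{2} = \left(\left(-3\right) 4 - 18\right)^{2} = \left(-12 - 18\right)^{2} = \left(-30\right)^{2} = 900$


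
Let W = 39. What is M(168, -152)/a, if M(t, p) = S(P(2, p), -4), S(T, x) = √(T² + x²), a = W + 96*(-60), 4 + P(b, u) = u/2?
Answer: -4*√401/5721 ≈ -0.014001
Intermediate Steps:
P(b, u) = -4 + u/2
a = -5721 (a = 39 + 96*(-60) = 39 - 5760 = -5721)
M(t, p) = √(16 + (-4 + p/2)²) (M(t, p) = √((-4 + p/2)² + (-4)²) = √((-4 + p/2)² + 16) = √(16 + (-4 + p/2)²))
M(168, -152)/a = (√(64 + (-8 - 152)²)/2)/(-5721) = (√(64 + (-160)²)/2)*(-1/5721) = (√(64 + 25600)/2)*(-1/5721) = (√25664/2)*(-1/5721) = ((8*√401)/2)*(-1/5721) = (4*√401)*(-1/5721) = -4*√401/5721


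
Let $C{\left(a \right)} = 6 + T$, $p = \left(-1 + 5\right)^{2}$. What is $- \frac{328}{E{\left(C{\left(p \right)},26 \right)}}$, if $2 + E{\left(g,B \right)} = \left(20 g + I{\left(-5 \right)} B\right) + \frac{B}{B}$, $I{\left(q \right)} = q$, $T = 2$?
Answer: $- \frac{328}{29} \approx -11.31$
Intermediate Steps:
$p = 16$ ($p = 4^{2} = 16$)
$C{\left(a \right)} = 8$ ($C{\left(a \right)} = 6 + 2 = 8$)
$E{\left(g,B \right)} = -1 - 5 B + 20 g$ ($E{\left(g,B \right)} = -2 - \left(- 20 g + 5 B - \frac{B}{B}\right) = -2 - \left(-1 - 20 g + 5 B\right) = -2 + \left(1 - 5 B + 20 g\right) = -1 - 5 B + 20 g$)
$- \frac{328}{E{\left(C{\left(p \right)},26 \right)}} = - \frac{328}{-1 - 130 + 20 \cdot 8} = - \frac{328}{-1 - 130 + 160} = - \frac{328}{29}$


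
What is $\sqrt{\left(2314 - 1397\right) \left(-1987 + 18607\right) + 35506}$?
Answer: $\sqrt{15276046} \approx 3908.5$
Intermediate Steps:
$\sqrt{\left(2314 - 1397\right) \left(-1987 + 18607\right) + 35506} = \sqrt{917 \cdot 16620 + 35506} = \sqrt{15240540 + 35506} = \sqrt{15276046}$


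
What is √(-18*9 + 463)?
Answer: √301 ≈ 17.349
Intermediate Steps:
√(-18*9 + 463) = √(-162 + 463) = √301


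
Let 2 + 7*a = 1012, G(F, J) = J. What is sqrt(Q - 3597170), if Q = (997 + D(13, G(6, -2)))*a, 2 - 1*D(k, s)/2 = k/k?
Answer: 40*I*sqrt(105749)/7 ≈ 1858.2*I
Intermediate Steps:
D(k, s) = 2 (D(k, s) = 4 - 2*k/k = 4 - 2*1 = 4 - 2 = 2)
a = 1010/7 (a = -2/7 + (1/7)*1012 = -2/7 + 1012/7 = 1010/7 ≈ 144.29)
Q = 1008990/7 (Q = (997 + 2)*(1010/7) = 999*(1010/7) = 1008990/7 ≈ 1.4414e+5)
sqrt(Q - 3597170) = sqrt(1008990/7 - 3597170) = sqrt(-24171200/7) = 40*I*sqrt(105749)/7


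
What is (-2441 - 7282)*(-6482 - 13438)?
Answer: 193682160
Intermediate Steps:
(-2441 - 7282)*(-6482 - 13438) = -9723*(-19920) = 193682160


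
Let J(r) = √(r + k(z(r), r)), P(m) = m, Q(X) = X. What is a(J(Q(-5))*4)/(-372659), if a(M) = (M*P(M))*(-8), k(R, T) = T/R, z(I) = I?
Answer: -512/372659 ≈ -0.0013739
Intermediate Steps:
J(r) = √(1 + r) (J(r) = √(r + r/r) = √(r + 1) = √(1 + r))
a(M) = -8*M² (a(M) = (M*M)*(-8) = M²*(-8) = -8*M²)
a(J(Q(-5))*4)/(-372659) = -8*(√(1 - 5)*4)²/(-372659) = -8*(√(-4)*4)²*(-1/372659) = -8*((2*I)*4)²*(-1/372659) = -8*(8*I)²*(-1/372659) = -8*(-64)*(-1/372659) = 512*(-1/372659) = -512/372659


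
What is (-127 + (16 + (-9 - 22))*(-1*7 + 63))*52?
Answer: -50284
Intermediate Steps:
(-127 + (16 + (-9 - 22))*(-1*7 + 63))*52 = (-127 + (16 - 31)*(-7 + 63))*52 = (-127 - 15*56)*52 = (-127 - 840)*52 = -967*52 = -50284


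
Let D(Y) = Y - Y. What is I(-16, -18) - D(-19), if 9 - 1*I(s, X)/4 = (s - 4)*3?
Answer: 276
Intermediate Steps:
I(s, X) = 84 - 12*s (I(s, X) = 36 - 4*(s - 4)*3 = 36 - 4*(-4 + s)*3 = 36 - 4*(-12 + 3*s) = 36 + (48 - 12*s) = 84 - 12*s)
D(Y) = 0
I(-16, -18) - D(-19) = (84 - 12*(-16)) - 1*0 = (84 + 192) + 0 = 276 + 0 = 276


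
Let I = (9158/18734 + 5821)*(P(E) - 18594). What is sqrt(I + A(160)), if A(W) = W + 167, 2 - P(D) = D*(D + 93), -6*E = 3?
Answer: 7*I*sqrt(2142076146706)/986 ≈ 10391.0*I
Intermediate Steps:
E = -1/2 (E = -1/6*3 = -1/2 ≈ -0.50000)
P(D) = 2 - D*(93 + D) (P(D) = 2 - D*(D + 93) = 2 - D*(93 + D))
I = -106452382451/986 (I = (9158/18734 + 5821)*((2 - (-1/2)**2 - 93*(-1/2)) - 18594) = (9158*(1/18734) + 5821)*((2 - 1*1/4 + 93/2) - 18594) = (241/493 + 5821)*((2 - 1/4 + 93/2) - 18594) = 2869994*(193/4 - 18594)/493 = (2869994/493)*(-74183/4) = -106452382451/986 ≈ -1.0796e+8)
A(W) = 167 + W
sqrt(I + A(160)) = sqrt(-106452382451/986 + (167 + 160)) = sqrt(-106452382451/986 + 327) = sqrt(-106452060029/986) = 7*I*sqrt(2142076146706)/986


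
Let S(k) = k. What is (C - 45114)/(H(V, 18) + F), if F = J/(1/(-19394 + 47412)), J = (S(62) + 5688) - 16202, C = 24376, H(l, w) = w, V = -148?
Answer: 10369/146422059 ≈ 7.0816e-5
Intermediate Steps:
J = -10452 (J = (62 + 5688) - 16202 = 5750 - 16202 = -10452)
F = -292844136 (F = -10452/(1/(-19394 + 47412)) = -10452/(1/28018) = -10452/1/28018 = -10452*28018 = -292844136)
(C - 45114)/(H(V, 18) + F) = (24376 - 45114)/(18 - 292844136) = -20738/(-292844118) = -20738*(-1/292844118) = 10369/146422059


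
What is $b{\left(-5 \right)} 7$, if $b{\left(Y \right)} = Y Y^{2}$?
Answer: $-875$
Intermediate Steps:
$b{\left(Y \right)} = Y^{3}$
$b{\left(-5 \right)} 7 = \left(-5\right)^{3} \cdot 7 = \left(-125\right) 7 = -875$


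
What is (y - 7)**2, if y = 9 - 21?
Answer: 361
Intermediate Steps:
y = -12
(y - 7)**2 = (-12 - 7)**2 = (-19)**2 = 361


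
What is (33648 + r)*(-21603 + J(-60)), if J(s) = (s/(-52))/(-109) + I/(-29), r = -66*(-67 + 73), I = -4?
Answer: -29518693083192/41093 ≈ -7.1834e+8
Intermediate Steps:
r = -396 (r = -66*6 = -396)
J(s) = 4/29 + s/5668 (J(s) = (s/(-52))/(-109) - 4/(-29) = (s*(-1/52))*(-1/109) - 4*(-1/29) = -s/52*(-1/109) + 4/29 = s/5668 + 4/29 = 4/29 + s/5668)
(33648 + r)*(-21603 + J(-60)) = (33648 - 396)*(-21603 + (4/29 + (1/5668)*(-60))) = 33252*(-21603 + (4/29 - 15/1417)) = 33252*(-21603 + 5233/41093) = 33252*(-887726846/41093) = -29518693083192/41093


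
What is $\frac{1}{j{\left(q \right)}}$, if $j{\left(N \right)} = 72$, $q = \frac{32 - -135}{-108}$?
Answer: $\frac{1}{72} \approx 0.013889$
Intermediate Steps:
$q = - \frac{167}{108}$ ($q = \left(32 + 135\right) \left(- \frac{1}{108}\right) = 167 \left(- \frac{1}{108}\right) = - \frac{167}{108} \approx -1.5463$)
$\frac{1}{j{\left(q \right)}} = \frac{1}{72}$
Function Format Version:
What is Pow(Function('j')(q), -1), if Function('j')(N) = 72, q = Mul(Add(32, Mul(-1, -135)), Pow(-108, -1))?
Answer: Rational(1, 72) ≈ 0.013889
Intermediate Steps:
q = Rational(-167, 108) (q = Mul(Add(32, 135), Rational(-1, 108)) = Mul(167, Rational(-1, 108)) = Rational(-167, 108) ≈ -1.5463)
Pow(Function('j')(q), -1) = Pow(72, -1) = Rational(1, 72)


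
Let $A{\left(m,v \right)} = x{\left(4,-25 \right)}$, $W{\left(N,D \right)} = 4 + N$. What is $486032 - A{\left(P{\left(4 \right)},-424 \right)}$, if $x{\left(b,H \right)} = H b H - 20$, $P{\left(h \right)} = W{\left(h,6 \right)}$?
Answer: $483552$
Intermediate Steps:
$P{\left(h \right)} = 4 + h$
$x{\left(b,H \right)} = -20 + b H^{2}$ ($x{\left(b,H \right)} = b H^{2} - 20 = -20 + b H^{2}$)
$A{\left(m,v \right)} = 2480$ ($A{\left(m,v \right)} = -20 + 4 \left(-25\right)^{2} = -20 + 4 \cdot 625 = -20 + 2500 = 2480$)
$486032 - A{\left(P{\left(4 \right)},-424 \right)} = 486032 - 2480 = 483552$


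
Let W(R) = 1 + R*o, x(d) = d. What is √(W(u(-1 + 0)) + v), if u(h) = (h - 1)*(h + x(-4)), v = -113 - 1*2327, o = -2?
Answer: I*√2459 ≈ 49.588*I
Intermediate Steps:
v = -2440 (v = -113 - 2327 = -2440)
u(h) = (-1 + h)*(-4 + h) (u(h) = (h - 1)*(h - 4) = (-1 + h)*(-4 + h))
W(R) = 1 - 2*R (W(R) = 1 + R*(-2) = 1 - 2*R)
√(W(u(-1 + 0)) + v) = √((1 - 2*(4 + (-1 + 0)² - 5*(-1 + 0))) - 2440) = √((1 - 2*(4 + (-1)² - 5*(-1))) - 2440) = √((1 - 2*(4 + 1 + 5)) - 2440) = √((1 - 2*10) - 2440) = √((1 - 20) - 2440) = √(-19 - 2440) = √(-2459) = I*√2459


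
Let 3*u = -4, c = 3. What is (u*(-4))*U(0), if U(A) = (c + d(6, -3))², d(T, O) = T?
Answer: 432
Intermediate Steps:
u = -4/3 (u = (⅓)*(-4) = -4/3 ≈ -1.3333)
U(A) = 81 (U(A) = (3 + 6)² = 9² = 81)
(u*(-4))*U(0) = -4/3*(-4)*81 = (16/3)*81 = 432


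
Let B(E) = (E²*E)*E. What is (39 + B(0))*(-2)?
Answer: -78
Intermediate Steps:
B(E) = E⁴ (B(E) = E³*E = E⁴)
(39 + B(0))*(-2) = (39 + 0⁴)*(-2) = (39 + 0)*(-2) = 39*(-2) = -78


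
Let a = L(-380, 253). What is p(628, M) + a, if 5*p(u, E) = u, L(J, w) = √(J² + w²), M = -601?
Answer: 628/5 + √208409 ≈ 582.12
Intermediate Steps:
a = √208409 (a = √((-380)² + 253²) = √(144400 + 64009) = √208409 ≈ 456.52)
p(u, E) = u/5
p(628, M) + a = (⅕)*628 + √208409 = 628/5 + √208409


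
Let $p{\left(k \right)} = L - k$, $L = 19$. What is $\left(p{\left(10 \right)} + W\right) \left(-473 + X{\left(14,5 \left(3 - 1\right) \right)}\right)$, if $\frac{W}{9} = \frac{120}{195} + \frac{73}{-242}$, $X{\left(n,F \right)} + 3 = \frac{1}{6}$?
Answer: $- \frac{35399145}{6292} \approx -5626.1$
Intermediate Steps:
$X{\left(n,F \right)} = - \frac{17}{6}$ ($X{\left(n,F \right)} = -3 + \frac{1}{6} = - \frac{17}{6}$)
$W = \frac{8883}{3146}$ ($W = 9 \left(\frac{120}{195} + \frac{73}{-242}\right) = 9 \left(120 \cdot \frac{1}{195} + 73 \left(- \frac{1}{242}\right)\right) = 9 \left(\frac{8}{13} - \frac{73}{242}\right) = 9 \cdot \frac{987}{3146} = \frac{8883}{3146} \approx 2.8236$)
$p{\left(k \right)} = 19 - k$
$\left(p{\left(10 \right)} + W\right) \left(-473 + X{\left(14,5 \left(3 - 1\right) \right)}\right) = \left(\left(19 - 10\right) + \frac{8883}{3146}\right) \left(-473 - \frac{17}{6}\right) = \left(\left(19 - 10\right) + \frac{8883}{3146}\right) \left(- \frac{2855}{6}\right) = \left(9 + \frac{8883}{3146}\right) \left(- \frac{2855}{6}\right) = \frac{37197}{3146} \left(- \frac{2855}{6}\right) = - \frac{35399145}{6292}$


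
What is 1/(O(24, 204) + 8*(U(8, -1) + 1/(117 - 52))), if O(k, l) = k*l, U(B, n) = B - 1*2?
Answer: 65/321368 ≈ 0.00020226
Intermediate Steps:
U(B, n) = -2 + B (U(B, n) = B - 2 = -2 + B)
1/(O(24, 204) + 8*(U(8, -1) + 1/(117 - 52))) = 1/(24*204 + 8*((-2 + 8) + 1/(117 - 52))) = 1/(4896 + 8*(6 + 1/65)) = 1/(4896 + 8*(391/65)) = 1/(4896 + 3128/65) = 1/(321368/65) = 65/321368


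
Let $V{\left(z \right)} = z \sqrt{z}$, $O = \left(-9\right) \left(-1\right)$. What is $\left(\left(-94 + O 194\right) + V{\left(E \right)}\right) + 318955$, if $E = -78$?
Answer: $320607 - 78 i \sqrt{78} \approx 3.2061 \cdot 10^{5} - 688.88 i$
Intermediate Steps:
$O = 9$
$V{\left(z \right)} = z^{\frac{3}{2}}$
$\left(\left(-94 + O 194\right) + V{\left(E \right)}\right) + 318955 = \left(\left(-94 + 9 \cdot 194\right) + \left(-78\right)^{\frac{3}{2}}\right) + 318955 = \left(\left(-94 + 1746\right) - 78 i \sqrt{78}\right) + 318955 = \left(1652 - 78 i \sqrt{78}\right) + 318955 = 320607 - 78 i \sqrt{78}$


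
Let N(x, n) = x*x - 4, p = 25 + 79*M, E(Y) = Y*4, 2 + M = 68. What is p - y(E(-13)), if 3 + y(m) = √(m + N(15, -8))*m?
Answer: 5918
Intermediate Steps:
M = 66 (M = -2 + 68 = 66)
E(Y) = 4*Y
p = 5239 (p = 25 + 79*66 = 25 + 5214 = 5239)
N(x, n) = -4 + x² (N(x, n) = x² - 4 = -4 + x²)
y(m) = -3 + m*√(221 + m) (y(m) = -3 + √(m + (-4 + 15²))*m = -3 + √(m + (-4 + 225))*m = -3 + √(m + 221)*m = -3 + √(221 + m)*m = -3 + m*√(221 + m))
p - y(E(-13)) = 5239 - (-3 + (4*(-13))*√(221 + 4*(-13))) = 5239 - (-3 - 52*√(221 - 52)) = 5239 - (-3 - 52*√169) = 5239 - (-3 - 52*13) = 5239 - (-3 - 676) = 5239 - 1*(-679) = 5239 + 679 = 5918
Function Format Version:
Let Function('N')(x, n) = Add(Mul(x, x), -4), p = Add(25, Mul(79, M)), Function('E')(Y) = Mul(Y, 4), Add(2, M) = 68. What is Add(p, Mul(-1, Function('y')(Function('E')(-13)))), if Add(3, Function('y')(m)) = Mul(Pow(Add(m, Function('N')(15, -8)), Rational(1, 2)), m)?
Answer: 5918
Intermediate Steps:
M = 66 (M = Add(-2, 68) = 66)
Function('E')(Y) = Mul(4, Y)
p = 5239 (p = Add(25, Mul(79, 66)) = Add(25, 5214) = 5239)
Function('N')(x, n) = Add(-4, Pow(x, 2)) (Function('N')(x, n) = Add(Pow(x, 2), -4) = Add(-4, Pow(x, 2)))
Function('y')(m) = Add(-3, Mul(m, Pow(Add(221, m), Rational(1, 2)))) (Function('y')(m) = Add(-3, Mul(Pow(Add(m, Add(-4, Pow(15, 2))), Rational(1, 2)), m)) = Add(-3, Mul(Pow(Add(m, Add(-4, 225)), Rational(1, 2)), m)) = Add(-3, Mul(Pow(Add(m, 221), Rational(1, 2)), m)) = Add(-3, Mul(Pow(Add(221, m), Rational(1, 2)), m)) = Add(-3, Mul(m, Pow(Add(221, m), Rational(1, 2)))))
Add(p, Mul(-1, Function('y')(Function('E')(-13)))) = Add(5239, Mul(-1, Add(-3, Mul(Mul(4, -13), Pow(Add(221, Mul(4, -13)), Rational(1, 2)))))) = Add(5239, Mul(-1, Add(-3, Mul(-52, Pow(Add(221, -52), Rational(1, 2)))))) = Add(5239, Mul(-1, Add(-3, Mul(-52, Pow(169, Rational(1, 2)))))) = Add(5239, Mul(-1, Add(-3, Mul(-52, 13)))) = Add(5239, Mul(-1, Add(-3, -676))) = Add(5239, Mul(-1, -679)) = Add(5239, 679) = 5918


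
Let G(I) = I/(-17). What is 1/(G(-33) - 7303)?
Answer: -17/124118 ≈ -0.00013697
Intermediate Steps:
G(I) = -I/17 (G(I) = I*(-1/17) = -I/17)
1/(G(-33) - 7303) = 1/(-1/17*(-33) - 7303) = 1/(33/17 - 7303) = 1/(-124118/17) = -17/124118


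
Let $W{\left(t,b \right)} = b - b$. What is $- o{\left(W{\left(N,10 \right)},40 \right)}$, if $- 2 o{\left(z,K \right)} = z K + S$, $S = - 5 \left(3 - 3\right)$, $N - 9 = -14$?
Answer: $0$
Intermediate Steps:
$N = -5$ ($N = 9 - 14 = -5$)
$S = 0$ ($S = \left(-5\right) 0 = 0$)
$W{\left(t,b \right)} = 0$
$o{\left(z,K \right)} = - \frac{K z}{2}$ ($o{\left(z,K \right)} = - \frac{z K + 0}{2} = - \frac{K z + 0}{2} = - \frac{K z}{2}$)
$- o{\left(W{\left(N,10 \right)},40 \right)} = - \frac{\left(-1\right) 40 \cdot 0}{2} = \left(-1\right) 0 = 0$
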